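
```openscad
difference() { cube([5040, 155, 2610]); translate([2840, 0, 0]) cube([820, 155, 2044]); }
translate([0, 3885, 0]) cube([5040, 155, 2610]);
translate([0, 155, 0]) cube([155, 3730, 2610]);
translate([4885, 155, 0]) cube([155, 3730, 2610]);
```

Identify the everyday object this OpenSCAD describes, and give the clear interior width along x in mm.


A single room. The interior width is 4730 mm.

Four walls enclosing a rectangle with a door in the front wall — a room. Outside width 5040 minus two 155 mm walls gives 4730 mm.


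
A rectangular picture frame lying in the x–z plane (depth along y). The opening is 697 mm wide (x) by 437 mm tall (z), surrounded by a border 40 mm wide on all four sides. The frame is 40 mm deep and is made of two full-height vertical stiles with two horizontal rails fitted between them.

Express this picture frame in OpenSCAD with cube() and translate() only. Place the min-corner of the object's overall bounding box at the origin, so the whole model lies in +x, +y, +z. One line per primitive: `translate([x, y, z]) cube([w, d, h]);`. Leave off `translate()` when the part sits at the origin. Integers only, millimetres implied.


cube([40, 40, 517]);
translate([737, 0, 0]) cube([40, 40, 517]);
translate([40, 0, 0]) cube([697, 40, 40]);
translate([40, 0, 477]) cube([697, 40, 40]);


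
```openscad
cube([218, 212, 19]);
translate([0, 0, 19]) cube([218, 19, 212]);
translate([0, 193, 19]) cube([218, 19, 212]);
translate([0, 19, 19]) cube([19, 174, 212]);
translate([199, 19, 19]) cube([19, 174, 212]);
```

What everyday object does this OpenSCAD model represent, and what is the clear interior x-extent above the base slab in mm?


An open box. The internal width is 180 mm.

A 218×212 base slab with four walls standing on it — an open box. The base is 218 mm wide and the walls are 19 mm thick, so the internal width is 218 − 2 × 19 = 180 mm.


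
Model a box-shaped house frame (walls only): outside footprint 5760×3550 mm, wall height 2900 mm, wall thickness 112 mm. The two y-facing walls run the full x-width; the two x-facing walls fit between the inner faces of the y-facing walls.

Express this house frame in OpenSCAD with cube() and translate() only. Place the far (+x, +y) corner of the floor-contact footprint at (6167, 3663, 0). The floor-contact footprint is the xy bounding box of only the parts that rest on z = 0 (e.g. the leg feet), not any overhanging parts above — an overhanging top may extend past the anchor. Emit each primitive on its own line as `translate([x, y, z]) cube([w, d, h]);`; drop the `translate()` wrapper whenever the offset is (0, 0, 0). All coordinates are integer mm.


translate([407, 113, 0]) cube([5760, 112, 2900]);
translate([407, 3551, 0]) cube([5760, 112, 2900]);
translate([407, 225, 0]) cube([112, 3326, 2900]);
translate([6055, 225, 0]) cube([112, 3326, 2900]);


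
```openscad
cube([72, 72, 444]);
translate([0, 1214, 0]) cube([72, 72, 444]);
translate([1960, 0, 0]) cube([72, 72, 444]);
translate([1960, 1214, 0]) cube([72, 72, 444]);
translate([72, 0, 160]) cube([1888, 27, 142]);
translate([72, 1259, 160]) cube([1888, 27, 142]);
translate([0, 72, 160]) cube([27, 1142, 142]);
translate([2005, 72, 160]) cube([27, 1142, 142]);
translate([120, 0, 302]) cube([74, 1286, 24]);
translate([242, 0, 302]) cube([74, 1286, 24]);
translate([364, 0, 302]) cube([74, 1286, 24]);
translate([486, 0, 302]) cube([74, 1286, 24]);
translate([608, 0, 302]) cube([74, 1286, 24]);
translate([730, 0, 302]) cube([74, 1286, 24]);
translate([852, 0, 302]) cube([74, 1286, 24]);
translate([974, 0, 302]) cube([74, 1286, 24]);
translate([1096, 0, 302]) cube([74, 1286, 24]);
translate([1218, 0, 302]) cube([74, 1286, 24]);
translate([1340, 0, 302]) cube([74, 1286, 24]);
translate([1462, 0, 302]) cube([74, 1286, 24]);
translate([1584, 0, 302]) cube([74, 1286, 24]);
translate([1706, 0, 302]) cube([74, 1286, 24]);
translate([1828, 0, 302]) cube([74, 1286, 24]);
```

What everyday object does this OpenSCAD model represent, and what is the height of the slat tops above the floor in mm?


A bed frame. The slat-top height is 326 mm.

Four posts, four rails, and a row of slats — a bed frame. Slats sit on the rails at z = 160 + 142 = 302; with slat thickness 24, the top is 326 mm.


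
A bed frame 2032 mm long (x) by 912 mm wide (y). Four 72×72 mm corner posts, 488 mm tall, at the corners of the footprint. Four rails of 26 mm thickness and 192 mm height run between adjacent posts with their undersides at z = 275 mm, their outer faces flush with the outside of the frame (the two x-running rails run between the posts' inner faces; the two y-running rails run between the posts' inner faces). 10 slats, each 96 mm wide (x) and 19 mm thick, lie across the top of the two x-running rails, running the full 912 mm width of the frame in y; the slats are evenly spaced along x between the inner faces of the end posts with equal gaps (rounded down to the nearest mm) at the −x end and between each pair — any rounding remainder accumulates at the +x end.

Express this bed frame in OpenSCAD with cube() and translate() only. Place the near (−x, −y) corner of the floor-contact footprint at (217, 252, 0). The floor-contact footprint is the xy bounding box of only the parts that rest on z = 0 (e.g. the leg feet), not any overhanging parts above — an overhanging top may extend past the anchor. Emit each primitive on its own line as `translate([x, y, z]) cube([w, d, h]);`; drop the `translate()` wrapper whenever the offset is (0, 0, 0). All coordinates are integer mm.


translate([217, 252, 0]) cube([72, 72, 488]);
translate([217, 1092, 0]) cube([72, 72, 488]);
translate([2177, 252, 0]) cube([72, 72, 488]);
translate([2177, 1092, 0]) cube([72, 72, 488]);
translate([289, 252, 275]) cube([1888, 26, 192]);
translate([289, 1138, 275]) cube([1888, 26, 192]);
translate([217, 324, 275]) cube([26, 768, 192]);
translate([2223, 324, 275]) cube([26, 768, 192]);
translate([373, 252, 467]) cube([96, 912, 19]);
translate([553, 252, 467]) cube([96, 912, 19]);
translate([733, 252, 467]) cube([96, 912, 19]);
translate([913, 252, 467]) cube([96, 912, 19]);
translate([1093, 252, 467]) cube([96, 912, 19]);
translate([1273, 252, 467]) cube([96, 912, 19]);
translate([1453, 252, 467]) cube([96, 912, 19]);
translate([1633, 252, 467]) cube([96, 912, 19]);
translate([1813, 252, 467]) cube([96, 912, 19]);
translate([1993, 252, 467]) cube([96, 912, 19]);


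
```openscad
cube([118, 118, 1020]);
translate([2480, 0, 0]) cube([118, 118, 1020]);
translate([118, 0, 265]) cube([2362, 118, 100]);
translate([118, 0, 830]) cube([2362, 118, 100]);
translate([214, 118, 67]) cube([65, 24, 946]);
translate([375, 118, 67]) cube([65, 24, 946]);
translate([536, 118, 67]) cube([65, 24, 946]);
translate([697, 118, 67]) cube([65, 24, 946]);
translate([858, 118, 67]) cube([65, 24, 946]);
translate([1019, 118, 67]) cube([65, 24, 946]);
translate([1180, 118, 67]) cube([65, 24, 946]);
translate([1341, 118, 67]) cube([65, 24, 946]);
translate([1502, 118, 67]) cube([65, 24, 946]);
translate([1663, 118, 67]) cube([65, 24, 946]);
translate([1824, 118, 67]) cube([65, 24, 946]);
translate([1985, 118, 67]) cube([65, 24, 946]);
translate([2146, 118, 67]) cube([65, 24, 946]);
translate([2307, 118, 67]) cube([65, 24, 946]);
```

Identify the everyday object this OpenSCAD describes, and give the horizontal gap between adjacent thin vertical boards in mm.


A fence section. The picket gap is 96 mm.

Two posts, two rails, 14 pickets — a fence section. Span 2362 mm holds 14 pickets of 65 mm with 15 equal gaps: ⌊(2362 − 14·65) / 15⌋ = 96 mm.


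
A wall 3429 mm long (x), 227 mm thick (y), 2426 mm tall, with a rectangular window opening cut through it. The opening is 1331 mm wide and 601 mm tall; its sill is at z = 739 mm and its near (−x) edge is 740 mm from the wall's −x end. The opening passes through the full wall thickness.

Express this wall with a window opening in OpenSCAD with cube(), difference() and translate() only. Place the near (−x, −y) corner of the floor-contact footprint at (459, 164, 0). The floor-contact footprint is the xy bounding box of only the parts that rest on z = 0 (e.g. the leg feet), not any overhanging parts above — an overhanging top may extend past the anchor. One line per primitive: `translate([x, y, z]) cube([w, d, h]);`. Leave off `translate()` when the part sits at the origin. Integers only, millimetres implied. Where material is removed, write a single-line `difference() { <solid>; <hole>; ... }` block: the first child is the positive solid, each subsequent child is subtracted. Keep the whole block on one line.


difference() { translate([459, 164, 0]) cube([3429, 227, 2426]); translate([1199, 164, 739]) cube([1331, 227, 601]); }


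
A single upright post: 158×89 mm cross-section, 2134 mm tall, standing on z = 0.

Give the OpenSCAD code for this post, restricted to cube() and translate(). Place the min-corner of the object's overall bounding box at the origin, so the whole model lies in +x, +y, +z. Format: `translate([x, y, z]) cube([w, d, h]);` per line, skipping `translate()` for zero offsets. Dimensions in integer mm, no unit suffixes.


cube([158, 89, 2134]);


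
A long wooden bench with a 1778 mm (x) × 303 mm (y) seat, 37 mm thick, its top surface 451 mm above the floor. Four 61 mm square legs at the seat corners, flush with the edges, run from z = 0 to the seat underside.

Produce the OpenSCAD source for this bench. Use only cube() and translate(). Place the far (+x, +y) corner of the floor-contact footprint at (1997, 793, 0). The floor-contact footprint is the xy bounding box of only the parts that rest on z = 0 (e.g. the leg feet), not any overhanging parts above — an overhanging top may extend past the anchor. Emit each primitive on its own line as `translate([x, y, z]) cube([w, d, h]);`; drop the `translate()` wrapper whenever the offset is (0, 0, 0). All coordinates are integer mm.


translate([219, 490, 414]) cube([1778, 303, 37]);
translate([219, 490, 0]) cube([61, 61, 414]);
translate([219, 732, 0]) cube([61, 61, 414]);
translate([1936, 490, 0]) cube([61, 61, 414]);
translate([1936, 732, 0]) cube([61, 61, 414]);


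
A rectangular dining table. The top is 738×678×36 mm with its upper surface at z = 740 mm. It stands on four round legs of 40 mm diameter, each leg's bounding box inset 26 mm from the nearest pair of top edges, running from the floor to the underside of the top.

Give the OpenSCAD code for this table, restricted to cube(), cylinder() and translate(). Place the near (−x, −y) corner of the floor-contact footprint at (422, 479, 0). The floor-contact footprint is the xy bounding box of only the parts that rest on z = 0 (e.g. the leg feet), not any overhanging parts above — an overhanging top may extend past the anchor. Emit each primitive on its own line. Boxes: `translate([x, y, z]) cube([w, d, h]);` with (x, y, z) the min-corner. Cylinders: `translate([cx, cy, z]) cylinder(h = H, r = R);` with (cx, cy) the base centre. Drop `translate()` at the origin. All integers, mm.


translate([396, 453, 704]) cube([738, 678, 36]);
translate([442, 499, 0]) cylinder(h = 704, r = 20);
translate([1088, 499, 0]) cylinder(h = 704, r = 20);
translate([442, 1085, 0]) cylinder(h = 704, r = 20);
translate([1088, 1085, 0]) cylinder(h = 704, r = 20);


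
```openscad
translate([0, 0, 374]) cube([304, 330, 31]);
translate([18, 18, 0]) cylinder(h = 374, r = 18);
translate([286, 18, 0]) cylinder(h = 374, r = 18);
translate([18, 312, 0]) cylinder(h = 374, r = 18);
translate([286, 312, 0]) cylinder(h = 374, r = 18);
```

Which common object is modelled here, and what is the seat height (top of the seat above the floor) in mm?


A stool. The seat height is 405 mm.

A 304×330×31 slab at z = 374 on four corner cylinders — a stool. The seat top is 374 + 31 = 405 mm.


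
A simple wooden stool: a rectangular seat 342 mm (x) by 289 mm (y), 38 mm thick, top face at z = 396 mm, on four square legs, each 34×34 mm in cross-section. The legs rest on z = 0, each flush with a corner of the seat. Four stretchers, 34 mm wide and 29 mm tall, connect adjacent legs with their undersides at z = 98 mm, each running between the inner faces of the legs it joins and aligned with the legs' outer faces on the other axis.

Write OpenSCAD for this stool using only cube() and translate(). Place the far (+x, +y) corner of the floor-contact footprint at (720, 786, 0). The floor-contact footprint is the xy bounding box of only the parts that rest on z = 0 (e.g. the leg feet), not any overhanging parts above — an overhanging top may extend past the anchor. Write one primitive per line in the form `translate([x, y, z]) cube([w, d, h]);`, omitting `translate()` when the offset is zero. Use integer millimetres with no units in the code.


// leg_h = 396 - 38 = 358
// stretcher span = 342 - 2*34 = 274
translate([378, 497, 358]) cube([342, 289, 38]);
translate([378, 497, 0]) cube([34, 34, 358]);
translate([686, 497, 0]) cube([34, 34, 358]);
translate([378, 752, 0]) cube([34, 34, 358]);
translate([686, 752, 0]) cube([34, 34, 358]);
translate([412, 497, 98]) cube([274, 34, 29]);
translate([412, 752, 98]) cube([274, 34, 29]);
translate([378, 531, 98]) cube([34, 221, 29]);
translate([686, 531, 98]) cube([34, 221, 29]);


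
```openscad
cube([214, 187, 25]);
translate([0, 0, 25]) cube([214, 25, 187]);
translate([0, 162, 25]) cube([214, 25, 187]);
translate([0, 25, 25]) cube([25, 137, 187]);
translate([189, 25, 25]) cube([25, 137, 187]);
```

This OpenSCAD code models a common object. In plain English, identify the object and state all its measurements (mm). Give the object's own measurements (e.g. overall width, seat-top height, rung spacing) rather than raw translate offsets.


An open-topped rectangular box: outside dimensions 214×187×212 mm, with a uniform wall and base thickness of 25 mm. The base is a full 214×187 slab on the floor; four walls sit on top of the base. The front and back walls (the −y and +y sides) span the full width; the two side walls fit between them.


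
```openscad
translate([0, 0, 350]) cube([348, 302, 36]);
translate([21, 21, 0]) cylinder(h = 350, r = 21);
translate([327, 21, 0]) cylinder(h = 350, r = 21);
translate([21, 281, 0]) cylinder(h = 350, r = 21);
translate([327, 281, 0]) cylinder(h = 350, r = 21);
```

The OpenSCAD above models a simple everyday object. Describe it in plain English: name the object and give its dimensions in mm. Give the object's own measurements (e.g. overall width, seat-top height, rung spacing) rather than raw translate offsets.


A four-legged stool. The seat is a 348×302×36 mm slab whose top surface is at z = 386 mm; four round legs, each 42 mm in diameter, run from the floor (z = 0) to the underside of the seat, each leg's axis is inset half a diameter from the nearest pair of seat edges (so the leg's bounding box is flush with the corner).


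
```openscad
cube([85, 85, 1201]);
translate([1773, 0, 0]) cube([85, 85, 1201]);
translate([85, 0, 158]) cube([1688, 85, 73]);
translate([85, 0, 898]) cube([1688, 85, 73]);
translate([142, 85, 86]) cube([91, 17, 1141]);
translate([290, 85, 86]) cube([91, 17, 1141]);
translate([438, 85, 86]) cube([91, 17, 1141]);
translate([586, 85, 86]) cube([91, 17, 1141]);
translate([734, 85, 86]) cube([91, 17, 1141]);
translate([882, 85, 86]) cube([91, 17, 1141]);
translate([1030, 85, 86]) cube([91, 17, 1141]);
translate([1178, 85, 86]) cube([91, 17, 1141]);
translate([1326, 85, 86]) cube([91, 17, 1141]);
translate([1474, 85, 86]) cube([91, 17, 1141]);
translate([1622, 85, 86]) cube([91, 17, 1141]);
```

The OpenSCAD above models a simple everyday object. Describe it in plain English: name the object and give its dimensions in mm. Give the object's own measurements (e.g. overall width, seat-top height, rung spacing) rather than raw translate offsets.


A fence section. Two 85×85 mm posts, 1201 mm tall, stand on the floor with a clear span of 1688 mm between their inner faces. Two horizontal rails of 85×73 mm section span the gap between the posts with their undersides at z = 158 mm and z = 898 mm, flush with the posts' −y face. 11 pickets, each 91 mm wide, 17 mm thick and 1141 mm tall, are fixed to the +y face of the rails with their bottoms at z = 86 mm, spaced across the span with a 57 mm gap after the −x post and between neighbouring pickets, with 60 mm left before the +x post.


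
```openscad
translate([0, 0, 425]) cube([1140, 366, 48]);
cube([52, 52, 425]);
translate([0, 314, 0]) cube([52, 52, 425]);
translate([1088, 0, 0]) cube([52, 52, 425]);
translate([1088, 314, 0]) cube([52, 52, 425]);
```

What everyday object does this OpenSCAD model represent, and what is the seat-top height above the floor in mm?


A bench. The seat-top height is 473 mm.

A long slab on four corner posts — a bench. The slab sits at z = 425 with thickness 48, so the top is 425 + 48 = 473 mm.


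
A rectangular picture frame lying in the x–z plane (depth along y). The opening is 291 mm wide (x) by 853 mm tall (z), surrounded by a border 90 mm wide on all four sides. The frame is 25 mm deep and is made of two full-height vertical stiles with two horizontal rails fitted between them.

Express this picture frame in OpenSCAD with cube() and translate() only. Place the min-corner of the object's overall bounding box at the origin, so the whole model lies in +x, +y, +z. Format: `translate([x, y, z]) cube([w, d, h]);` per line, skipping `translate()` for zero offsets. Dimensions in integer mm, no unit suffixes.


cube([90, 25, 1033]);
translate([381, 0, 0]) cube([90, 25, 1033]);
translate([90, 0, 0]) cube([291, 25, 90]);
translate([90, 0, 943]) cube([291, 25, 90]);


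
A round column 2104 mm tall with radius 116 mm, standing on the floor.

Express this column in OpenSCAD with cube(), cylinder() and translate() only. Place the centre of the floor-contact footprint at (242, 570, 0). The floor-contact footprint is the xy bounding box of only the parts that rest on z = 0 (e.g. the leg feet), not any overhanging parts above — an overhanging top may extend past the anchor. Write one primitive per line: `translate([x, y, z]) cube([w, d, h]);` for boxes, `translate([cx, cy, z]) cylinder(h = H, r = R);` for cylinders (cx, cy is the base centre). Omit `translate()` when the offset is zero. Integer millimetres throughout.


translate([242, 570, 0]) cylinder(h = 2104, r = 116);


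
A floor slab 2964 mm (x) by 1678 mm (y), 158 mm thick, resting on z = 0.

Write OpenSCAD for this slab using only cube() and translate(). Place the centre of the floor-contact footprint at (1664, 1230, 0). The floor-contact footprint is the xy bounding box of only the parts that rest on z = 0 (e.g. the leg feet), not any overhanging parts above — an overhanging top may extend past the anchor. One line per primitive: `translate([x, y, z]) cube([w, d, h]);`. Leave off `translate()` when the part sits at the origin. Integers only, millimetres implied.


translate([182, 391, 0]) cube([2964, 1678, 158]);


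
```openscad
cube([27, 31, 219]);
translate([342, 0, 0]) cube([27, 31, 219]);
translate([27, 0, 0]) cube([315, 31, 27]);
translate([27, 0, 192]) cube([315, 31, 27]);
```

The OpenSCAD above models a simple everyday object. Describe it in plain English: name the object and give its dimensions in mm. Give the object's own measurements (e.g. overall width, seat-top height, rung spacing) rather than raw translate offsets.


A rectangular picture frame lying in the x–z plane (depth along y). The opening is 315 mm wide (x) by 165 mm tall (z), surrounded by a border 27 mm wide on all four sides. The frame is 31 mm deep and is made of two full-height vertical stiles with two horizontal rails fitted between them.


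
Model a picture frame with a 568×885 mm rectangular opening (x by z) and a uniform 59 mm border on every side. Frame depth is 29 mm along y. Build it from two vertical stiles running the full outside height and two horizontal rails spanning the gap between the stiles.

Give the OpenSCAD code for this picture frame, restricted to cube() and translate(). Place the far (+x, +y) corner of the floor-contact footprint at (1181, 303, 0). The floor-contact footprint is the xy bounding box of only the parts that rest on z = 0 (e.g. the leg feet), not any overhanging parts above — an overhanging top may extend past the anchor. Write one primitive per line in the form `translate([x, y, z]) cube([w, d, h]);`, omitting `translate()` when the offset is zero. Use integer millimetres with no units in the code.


translate([495, 274, 0]) cube([59, 29, 1003]);
translate([1122, 274, 0]) cube([59, 29, 1003]);
translate([554, 274, 0]) cube([568, 29, 59]);
translate([554, 274, 944]) cube([568, 29, 59]);


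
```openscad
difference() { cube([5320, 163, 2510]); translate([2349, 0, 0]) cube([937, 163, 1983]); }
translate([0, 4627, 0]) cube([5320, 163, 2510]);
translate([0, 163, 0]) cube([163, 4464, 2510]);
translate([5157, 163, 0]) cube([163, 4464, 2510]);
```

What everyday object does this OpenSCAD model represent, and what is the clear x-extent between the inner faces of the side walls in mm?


A single room. The interior width is 4994 mm.

Four walls enclosing a rectangle with a door in the front wall — a room. Outside width 5320 minus two 163 mm walls gives 4994 mm.


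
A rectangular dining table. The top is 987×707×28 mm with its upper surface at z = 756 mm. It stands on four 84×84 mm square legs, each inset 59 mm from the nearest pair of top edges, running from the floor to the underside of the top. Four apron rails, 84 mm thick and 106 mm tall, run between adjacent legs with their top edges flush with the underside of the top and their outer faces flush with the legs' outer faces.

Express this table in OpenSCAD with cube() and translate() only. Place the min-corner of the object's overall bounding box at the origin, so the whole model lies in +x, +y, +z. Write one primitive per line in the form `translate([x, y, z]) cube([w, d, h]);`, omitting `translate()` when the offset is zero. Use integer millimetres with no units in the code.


translate([0, 0, 728]) cube([987, 707, 28]);
translate([59, 59, 0]) cube([84, 84, 728]);
translate([844, 59, 0]) cube([84, 84, 728]);
translate([59, 564, 0]) cube([84, 84, 728]);
translate([844, 564, 0]) cube([84, 84, 728]);
translate([143, 59, 622]) cube([701, 84, 106]);
translate([143, 564, 622]) cube([701, 84, 106]);
translate([59, 143, 622]) cube([84, 421, 106]);
translate([844, 143, 622]) cube([84, 421, 106]);


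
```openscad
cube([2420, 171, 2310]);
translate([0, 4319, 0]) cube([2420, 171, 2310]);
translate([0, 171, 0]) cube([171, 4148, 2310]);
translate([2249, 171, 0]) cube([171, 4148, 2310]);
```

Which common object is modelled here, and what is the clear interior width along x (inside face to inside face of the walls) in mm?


A house (or room) frame. The interior width is 2078 mm.

Four 2310 mm walls enclosing a rectangle with no floor or roof — a room or house frame. Outside width is 2420 mm and wall thickness is 171 mm, so the interior width is 2420 − 2 × 171 = 2078 mm.


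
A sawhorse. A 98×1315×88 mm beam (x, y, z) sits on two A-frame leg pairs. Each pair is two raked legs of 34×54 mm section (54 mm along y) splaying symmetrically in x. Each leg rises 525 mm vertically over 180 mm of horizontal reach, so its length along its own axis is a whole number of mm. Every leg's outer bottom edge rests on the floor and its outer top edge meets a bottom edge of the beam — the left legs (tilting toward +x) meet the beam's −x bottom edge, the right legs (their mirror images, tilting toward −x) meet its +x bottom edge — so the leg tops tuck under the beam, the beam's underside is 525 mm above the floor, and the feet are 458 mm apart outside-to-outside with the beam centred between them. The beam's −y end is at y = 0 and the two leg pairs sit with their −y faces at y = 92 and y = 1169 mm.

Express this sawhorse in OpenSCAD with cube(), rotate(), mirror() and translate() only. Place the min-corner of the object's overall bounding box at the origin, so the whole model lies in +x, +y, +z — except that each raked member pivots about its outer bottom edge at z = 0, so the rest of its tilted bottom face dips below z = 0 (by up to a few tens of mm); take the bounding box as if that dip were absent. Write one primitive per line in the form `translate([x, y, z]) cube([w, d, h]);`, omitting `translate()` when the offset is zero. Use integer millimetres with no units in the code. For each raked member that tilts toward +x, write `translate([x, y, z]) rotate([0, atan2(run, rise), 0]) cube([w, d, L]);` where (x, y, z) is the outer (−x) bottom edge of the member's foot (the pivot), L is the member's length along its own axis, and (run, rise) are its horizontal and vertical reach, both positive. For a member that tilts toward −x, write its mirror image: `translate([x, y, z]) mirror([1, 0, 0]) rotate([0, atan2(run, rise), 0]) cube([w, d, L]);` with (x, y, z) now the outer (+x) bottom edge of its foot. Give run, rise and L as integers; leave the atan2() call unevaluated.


translate([180, 0, 525]) cube([98, 1315, 88]);
translate([0, 92, 0]) rotate([0, atan2(180, 525), 0]) cube([34, 54, 555]);
translate([458, 92, 0]) mirror([1, 0, 0]) rotate([0, atan2(180, 525), 0]) cube([34, 54, 555]);
translate([0, 1169, 0]) rotate([0, atan2(180, 525), 0]) cube([34, 54, 555]);
translate([458, 1169, 0]) mirror([1, 0, 0]) rotate([0, atan2(180, 525), 0]) cube([34, 54, 555]);


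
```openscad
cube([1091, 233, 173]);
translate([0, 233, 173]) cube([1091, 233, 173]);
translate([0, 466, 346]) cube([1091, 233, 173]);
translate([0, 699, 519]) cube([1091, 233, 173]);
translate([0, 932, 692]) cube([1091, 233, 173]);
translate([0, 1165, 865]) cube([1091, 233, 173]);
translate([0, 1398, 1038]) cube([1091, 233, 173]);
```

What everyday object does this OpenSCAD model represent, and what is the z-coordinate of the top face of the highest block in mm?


A staircase. The total rise is 1211 mm.

7 identical blocks, each offset up and back from the previous — a staircase. Each step is 173 mm tall and there are 7 of them, so the total rise is 7 × 173 = 1211 mm.


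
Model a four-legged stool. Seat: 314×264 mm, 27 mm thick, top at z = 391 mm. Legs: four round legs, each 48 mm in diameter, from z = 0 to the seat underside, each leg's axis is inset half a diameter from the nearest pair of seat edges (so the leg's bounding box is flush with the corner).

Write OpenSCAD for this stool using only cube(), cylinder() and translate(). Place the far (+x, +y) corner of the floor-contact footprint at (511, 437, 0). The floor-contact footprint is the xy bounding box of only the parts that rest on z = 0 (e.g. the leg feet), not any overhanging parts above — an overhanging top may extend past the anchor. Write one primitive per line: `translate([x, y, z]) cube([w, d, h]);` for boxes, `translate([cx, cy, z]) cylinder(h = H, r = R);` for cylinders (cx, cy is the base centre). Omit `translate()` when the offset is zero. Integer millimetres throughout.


// leg_h = 391 - 27 = 364
translate([197, 173, 364]) cube([314, 264, 27]);
translate([221, 197, 0]) cylinder(h = 364, r = 24);
translate([487, 197, 0]) cylinder(h = 364, r = 24);
translate([221, 413, 0]) cylinder(h = 364, r = 24);
translate([487, 413, 0]) cylinder(h = 364, r = 24);


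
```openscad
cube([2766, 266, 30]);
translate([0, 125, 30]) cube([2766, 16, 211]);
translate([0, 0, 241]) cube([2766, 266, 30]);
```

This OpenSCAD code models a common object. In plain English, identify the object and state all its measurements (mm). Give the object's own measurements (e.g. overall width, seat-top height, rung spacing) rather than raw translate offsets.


An I-beam lying along x, 2766 mm long. Overall section height 271 mm. Two flanges 266 mm wide (y) and 30 mm thick, one on the floor and one at the top; a web 16 mm thick runs between them, centred on the flange width.


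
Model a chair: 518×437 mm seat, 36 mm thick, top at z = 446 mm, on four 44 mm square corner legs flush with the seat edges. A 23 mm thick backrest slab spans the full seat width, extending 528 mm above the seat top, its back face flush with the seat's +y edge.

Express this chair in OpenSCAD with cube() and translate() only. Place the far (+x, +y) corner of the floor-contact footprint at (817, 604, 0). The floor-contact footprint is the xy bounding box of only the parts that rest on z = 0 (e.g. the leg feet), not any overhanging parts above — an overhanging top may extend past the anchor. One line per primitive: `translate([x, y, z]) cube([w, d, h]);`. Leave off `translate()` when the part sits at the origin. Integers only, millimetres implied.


translate([299, 167, 410]) cube([518, 437, 36]);
translate([299, 167, 0]) cube([44, 44, 410]);
translate([773, 167, 0]) cube([44, 44, 410]);
translate([299, 560, 0]) cube([44, 44, 410]);
translate([773, 560, 0]) cube([44, 44, 410]);
translate([299, 581, 446]) cube([518, 23, 528]);


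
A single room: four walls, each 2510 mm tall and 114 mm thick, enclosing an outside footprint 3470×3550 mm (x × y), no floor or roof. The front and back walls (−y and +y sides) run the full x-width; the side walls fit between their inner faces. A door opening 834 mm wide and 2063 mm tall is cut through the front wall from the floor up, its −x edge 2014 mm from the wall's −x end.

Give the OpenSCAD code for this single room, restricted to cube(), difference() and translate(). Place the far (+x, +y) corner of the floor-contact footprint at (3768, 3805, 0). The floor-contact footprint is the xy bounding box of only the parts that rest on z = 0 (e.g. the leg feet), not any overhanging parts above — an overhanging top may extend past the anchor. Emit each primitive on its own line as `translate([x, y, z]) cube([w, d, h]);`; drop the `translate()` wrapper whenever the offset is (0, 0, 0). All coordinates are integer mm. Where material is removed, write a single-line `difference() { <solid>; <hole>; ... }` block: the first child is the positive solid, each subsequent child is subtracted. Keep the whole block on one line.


difference() { translate([298, 255, 0]) cube([3470, 114, 2510]); translate([2312, 255, 0]) cube([834, 114, 2063]); }
translate([298, 3691, 0]) cube([3470, 114, 2510]);
translate([298, 369, 0]) cube([114, 3322, 2510]);
translate([3654, 369, 0]) cube([114, 3322, 2510]);


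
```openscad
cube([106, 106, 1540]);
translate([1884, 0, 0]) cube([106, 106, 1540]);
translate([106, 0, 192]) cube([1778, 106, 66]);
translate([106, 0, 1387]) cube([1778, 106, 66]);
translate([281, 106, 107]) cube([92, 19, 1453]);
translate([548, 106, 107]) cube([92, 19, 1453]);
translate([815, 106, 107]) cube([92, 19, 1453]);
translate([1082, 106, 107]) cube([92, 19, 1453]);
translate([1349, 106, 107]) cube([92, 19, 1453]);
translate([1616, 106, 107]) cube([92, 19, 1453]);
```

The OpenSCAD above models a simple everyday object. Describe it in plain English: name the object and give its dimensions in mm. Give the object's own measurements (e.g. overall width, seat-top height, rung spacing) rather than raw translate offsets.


A fence section. Two 106×106 mm posts, 1540 mm tall, stand on the floor with a clear span of 1778 mm between their inner faces. Two horizontal rails of 106×66 mm section span the gap between the posts with their undersides at z = 192 mm and z = 1387 mm, flush with the posts' −y face. 6 pickets, each 92 mm wide, 19 mm thick and 1453 mm tall, are fixed to the +y face of the rails with their bottoms at z = 107 mm, spaced across the span with a 175 mm gap after the −x post and between neighbouring pickets, with 176 mm left before the +x post.


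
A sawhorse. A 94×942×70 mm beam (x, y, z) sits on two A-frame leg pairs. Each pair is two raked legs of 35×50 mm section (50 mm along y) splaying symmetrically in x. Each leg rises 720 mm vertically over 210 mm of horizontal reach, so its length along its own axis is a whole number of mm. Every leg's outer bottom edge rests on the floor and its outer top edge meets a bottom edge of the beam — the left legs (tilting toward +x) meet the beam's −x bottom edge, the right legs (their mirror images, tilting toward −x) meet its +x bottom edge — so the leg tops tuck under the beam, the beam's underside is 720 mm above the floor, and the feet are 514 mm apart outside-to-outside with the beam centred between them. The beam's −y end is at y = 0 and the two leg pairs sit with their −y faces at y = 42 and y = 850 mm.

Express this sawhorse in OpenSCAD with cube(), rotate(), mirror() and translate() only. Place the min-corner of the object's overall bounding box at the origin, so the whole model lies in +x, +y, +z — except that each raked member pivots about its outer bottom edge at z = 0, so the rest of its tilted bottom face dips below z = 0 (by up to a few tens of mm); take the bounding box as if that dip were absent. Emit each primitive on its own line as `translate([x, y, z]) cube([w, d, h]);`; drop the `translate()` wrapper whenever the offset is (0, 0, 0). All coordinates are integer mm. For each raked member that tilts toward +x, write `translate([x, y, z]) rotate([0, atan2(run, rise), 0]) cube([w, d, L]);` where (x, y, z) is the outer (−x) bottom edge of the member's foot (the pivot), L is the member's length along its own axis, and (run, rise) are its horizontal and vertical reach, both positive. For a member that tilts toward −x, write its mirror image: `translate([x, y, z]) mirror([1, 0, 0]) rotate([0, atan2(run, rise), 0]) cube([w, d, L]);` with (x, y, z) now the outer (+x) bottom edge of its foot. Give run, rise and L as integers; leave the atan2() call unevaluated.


translate([210, 0, 720]) cube([94, 942, 70]);
translate([0, 42, 0]) rotate([0, atan2(210, 720), 0]) cube([35, 50, 750]);
translate([514, 42, 0]) mirror([1, 0, 0]) rotate([0, atan2(210, 720), 0]) cube([35, 50, 750]);
translate([0, 850, 0]) rotate([0, atan2(210, 720), 0]) cube([35, 50, 750]);
translate([514, 850, 0]) mirror([1, 0, 0]) rotate([0, atan2(210, 720), 0]) cube([35, 50, 750]);


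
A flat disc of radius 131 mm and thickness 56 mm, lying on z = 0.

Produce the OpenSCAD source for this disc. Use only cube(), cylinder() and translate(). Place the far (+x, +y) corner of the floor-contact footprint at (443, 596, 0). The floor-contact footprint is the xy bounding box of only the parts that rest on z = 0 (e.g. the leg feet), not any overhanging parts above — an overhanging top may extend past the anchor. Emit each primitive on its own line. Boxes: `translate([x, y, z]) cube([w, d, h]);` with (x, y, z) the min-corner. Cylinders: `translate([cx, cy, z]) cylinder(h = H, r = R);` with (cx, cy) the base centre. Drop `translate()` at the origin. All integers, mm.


translate([312, 465, 0]) cylinder(h = 56, r = 131);


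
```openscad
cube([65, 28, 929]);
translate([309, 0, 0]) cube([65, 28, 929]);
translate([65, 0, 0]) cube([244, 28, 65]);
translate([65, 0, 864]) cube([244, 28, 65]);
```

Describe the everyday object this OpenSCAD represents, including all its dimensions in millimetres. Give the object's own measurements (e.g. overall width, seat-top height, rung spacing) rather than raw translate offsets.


A rectangular picture frame lying in the x–z plane (depth along y). The opening is 244 mm wide (x) by 799 mm tall (z), surrounded by a border 65 mm wide on all four sides. The frame is 28 mm deep and is made of two full-height vertical stiles with two horizontal rails fitted between them.


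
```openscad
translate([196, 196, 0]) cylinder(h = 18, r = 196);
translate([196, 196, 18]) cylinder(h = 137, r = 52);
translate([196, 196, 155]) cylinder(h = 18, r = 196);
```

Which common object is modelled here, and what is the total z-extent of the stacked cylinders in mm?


A spool. The overall height is 173 mm.

Three coaxial cylinders, large–small–large — a spool. Two 18 mm flanges and a 137 mm core give 18 + 137 + 18 = 173 mm.


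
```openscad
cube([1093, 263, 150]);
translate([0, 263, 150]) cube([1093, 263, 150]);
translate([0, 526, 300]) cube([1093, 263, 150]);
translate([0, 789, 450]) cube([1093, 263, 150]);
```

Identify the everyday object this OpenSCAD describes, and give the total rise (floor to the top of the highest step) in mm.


A staircase. The total rise is 600 mm.

4 identical blocks, each offset up and back from the previous — a staircase. Each step is 150 mm tall and there are 4 of them, so the total rise is 4 × 150 = 600 mm.


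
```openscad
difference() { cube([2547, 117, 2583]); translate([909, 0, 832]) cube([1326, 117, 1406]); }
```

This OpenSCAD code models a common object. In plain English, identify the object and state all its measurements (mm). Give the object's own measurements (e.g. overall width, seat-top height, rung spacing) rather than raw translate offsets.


A wall 2547 mm long (x), 117 mm thick (y), 2583 mm tall, with a rectangular window opening cut through it. The opening is 1326 mm wide and 1406 mm tall; its sill is at z = 832 mm and its near (−x) edge is 909 mm from the wall's −x end. The opening passes through the full wall thickness.


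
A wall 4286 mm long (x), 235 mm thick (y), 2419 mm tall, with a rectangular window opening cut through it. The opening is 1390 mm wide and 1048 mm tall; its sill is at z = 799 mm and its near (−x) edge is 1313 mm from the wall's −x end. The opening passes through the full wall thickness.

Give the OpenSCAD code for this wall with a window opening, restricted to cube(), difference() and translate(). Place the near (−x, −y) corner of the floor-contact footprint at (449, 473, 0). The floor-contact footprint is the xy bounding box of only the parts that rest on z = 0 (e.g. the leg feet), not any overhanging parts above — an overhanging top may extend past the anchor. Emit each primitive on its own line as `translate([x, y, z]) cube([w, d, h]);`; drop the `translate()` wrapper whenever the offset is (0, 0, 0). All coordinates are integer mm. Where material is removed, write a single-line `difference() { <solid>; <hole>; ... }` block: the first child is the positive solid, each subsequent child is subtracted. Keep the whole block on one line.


difference() { translate([449, 473, 0]) cube([4286, 235, 2419]); translate([1762, 473, 799]) cube([1390, 235, 1048]); }


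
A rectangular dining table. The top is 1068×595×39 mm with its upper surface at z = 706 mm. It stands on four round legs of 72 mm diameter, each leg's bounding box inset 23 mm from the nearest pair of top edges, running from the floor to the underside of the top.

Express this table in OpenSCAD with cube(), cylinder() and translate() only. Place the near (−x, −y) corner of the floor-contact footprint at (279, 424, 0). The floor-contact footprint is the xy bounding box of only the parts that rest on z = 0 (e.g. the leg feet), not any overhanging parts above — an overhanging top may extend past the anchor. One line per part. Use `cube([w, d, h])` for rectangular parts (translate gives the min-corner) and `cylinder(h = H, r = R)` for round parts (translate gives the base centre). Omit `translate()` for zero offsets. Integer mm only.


translate([256, 401, 667]) cube([1068, 595, 39]);
translate([315, 460, 0]) cylinder(h = 667, r = 36);
translate([1265, 460, 0]) cylinder(h = 667, r = 36);
translate([315, 937, 0]) cylinder(h = 667, r = 36);
translate([1265, 937, 0]) cylinder(h = 667, r = 36);


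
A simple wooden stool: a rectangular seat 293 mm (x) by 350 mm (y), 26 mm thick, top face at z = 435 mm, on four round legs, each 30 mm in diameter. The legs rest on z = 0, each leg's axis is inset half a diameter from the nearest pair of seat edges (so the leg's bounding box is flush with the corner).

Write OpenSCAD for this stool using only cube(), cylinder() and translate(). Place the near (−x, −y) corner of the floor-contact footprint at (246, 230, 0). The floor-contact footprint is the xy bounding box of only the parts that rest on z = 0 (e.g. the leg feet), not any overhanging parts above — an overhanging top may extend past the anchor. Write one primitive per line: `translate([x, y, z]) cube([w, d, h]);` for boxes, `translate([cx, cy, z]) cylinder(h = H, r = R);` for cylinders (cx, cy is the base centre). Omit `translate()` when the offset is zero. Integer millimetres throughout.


translate([246, 230, 409]) cube([293, 350, 26]);
translate([261, 245, 0]) cylinder(h = 409, r = 15);
translate([524, 245, 0]) cylinder(h = 409, r = 15);
translate([261, 565, 0]) cylinder(h = 409, r = 15);
translate([524, 565, 0]) cylinder(h = 409, r = 15);
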